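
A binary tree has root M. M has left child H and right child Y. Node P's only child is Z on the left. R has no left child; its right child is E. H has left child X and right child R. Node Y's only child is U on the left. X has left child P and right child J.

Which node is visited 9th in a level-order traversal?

Level-order visits nodes level by level from the root, left to right within each level.
Level 0: M
Level 1: H, Y
Level 2: X, R, U
Level 3: P, J, E
Level 4: Z
Full level-order sequence: M, H, Y, X, R, U, P, J, E, Z.

E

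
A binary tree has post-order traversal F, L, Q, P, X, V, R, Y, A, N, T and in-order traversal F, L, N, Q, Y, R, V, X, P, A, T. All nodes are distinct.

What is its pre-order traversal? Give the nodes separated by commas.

T, N, L, F, A, Y, Q, R, V, X, P

The last element of post-order is the root; it splits in-order into left and right subtrees.
Root T: left subtree has 10 nodes {F, L, N, Q, Y, R, V, X, P, A}, right has 0 { }.
  Root N: left subtree has 2 nodes {F, L}, right has 7 {Q, Y, R, V, X, P, A}.
    Root L: left subtree has 1 node {F}, right has 0 { }.
    Root A: left subtree has 6 nodes {Q, Y, R, V, X, P}, right has 0 { }.
      Root Y: left subtree has 1 node {Q}, right has 4 {R, V, X, P}.
        Root R: left subtree has 0 nodes { }, right has 3 {V, X, P}.
          Root V: left subtree has 0 nodes { }, right has 2 {X, P}.
            Root X: left subtree has 0 nodes { }, right has 1 {P}.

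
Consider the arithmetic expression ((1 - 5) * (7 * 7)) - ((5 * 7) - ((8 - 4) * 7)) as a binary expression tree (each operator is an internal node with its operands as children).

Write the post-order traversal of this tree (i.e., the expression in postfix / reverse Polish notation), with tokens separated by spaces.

1 5 - 7 7 * * 5 7 * 8 4 - 7 * - -

Post-order on an expression tree gives postfix notation: for each operator, emit left operand, right operand, then the operator.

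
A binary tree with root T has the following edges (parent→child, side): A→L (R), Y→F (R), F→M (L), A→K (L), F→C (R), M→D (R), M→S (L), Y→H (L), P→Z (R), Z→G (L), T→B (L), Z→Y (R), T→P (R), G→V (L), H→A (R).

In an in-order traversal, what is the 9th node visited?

A

In-order visits the left subtree, then the node, then the right subtree.
At T: go left to B.
  B is a leaf — visit B.
Visit T.
At T: go right to P.
  At P: no left child.
  Visit P.
  At P: go right to Z.
    At Z: go left to G.
      At G: go left to V.
        V is a leaf — visit V.
      Visit G.
      At G: no right child.
    Visit Z.
    At Z: go right to Y.
      At Y: go left to H.
        At H: no left child.
        Visit H.
        At H: go right to A.
          At A: go left to K.
            K is a leaf — visit K.
          Visit A.
          At A: go right to L.
            L is a leaf — visit L.
      Visit Y.
      At Y: go right to F.
        At F: go left to M.
          At M: go left to S.
            S is a leaf — visit S.
          Visit M.
          At M: go right to D.
            D is a leaf — visit D.
        Visit F.
        At F: go right to C.
          C is a leaf — visit C.
Full in-order sequence: B, T, P, V, G, Z, H, K, A, L, Y, S, M, D, F, C.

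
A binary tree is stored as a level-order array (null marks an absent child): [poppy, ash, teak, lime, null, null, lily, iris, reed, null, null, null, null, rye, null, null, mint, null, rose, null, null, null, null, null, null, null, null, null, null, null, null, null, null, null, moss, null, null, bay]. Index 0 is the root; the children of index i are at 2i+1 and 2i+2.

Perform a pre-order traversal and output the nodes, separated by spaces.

poppy ash lime iris mint moss reed rose bay teak lily rye

Pre-order visits the node, then its left subtree, then its right subtree.
Visit poppy.
At poppy: go left to ash.
  Visit ash.
  At ash: go left to lime.
    Visit lime.
    At lime: go left to iris.
      Visit iris.
      At iris: no left child.
      At iris: go right to mint.
        Visit mint.
        At mint: no left child.
        At mint: go right to moss.
          moss is a leaf — visit moss.
    At lime: go right to reed.
      Visit reed.
      At reed: no left child.
      At reed: go right to rose.
        Visit rose.
        At rose: go left to bay.
          bay is a leaf — visit bay.
        At rose: no right child.
  At ash: no right child.
At poppy: go right to teak.
  Visit teak.
  At teak: no left child.
  At teak: go right to lily.
    Visit lily.
    At lily: go left to rye.
      rye is a leaf — visit rye.
    At lily: no right child.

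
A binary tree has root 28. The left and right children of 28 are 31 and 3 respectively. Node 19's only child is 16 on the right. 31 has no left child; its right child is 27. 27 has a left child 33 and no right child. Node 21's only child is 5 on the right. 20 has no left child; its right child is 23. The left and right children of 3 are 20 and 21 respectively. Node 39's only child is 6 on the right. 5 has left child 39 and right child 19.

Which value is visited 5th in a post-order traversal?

20

Post-order visits the left subtree, then the right subtree, then the node.
At 28: go left to 31.
  At 31: no left child.
  At 31: go right to 27.
    At 27: go left to 33.
      33 is a leaf — visit 33.
    At 27: no right child.
    Visit 27.
  Visit 31.
At 28: go right to 3.
  At 3: go left to 20.
    At 20: no left child.
    At 20: go right to 23.
      23 is a leaf — visit 23.
    Visit 20.
  At 3: go right to 21.
    At 21: no left child.
    At 21: go right to 5.
      At 5: go left to 39.
        At 39: no left child.
        At 39: go right to 6.
          6 is a leaf — visit 6.
        Visit 39.
      At 5: go right to 19.
        At 19: no left child.
        At 19: go right to 16.
          16 is a leaf — visit 16.
        Visit 19.
      Visit 5.
    Visit 21.
  Visit 3.
Visit 28.
Full post-order sequence: 33, 27, 31, 23, 20, 6, 39, 16, 19, 5, 21, 3, 28.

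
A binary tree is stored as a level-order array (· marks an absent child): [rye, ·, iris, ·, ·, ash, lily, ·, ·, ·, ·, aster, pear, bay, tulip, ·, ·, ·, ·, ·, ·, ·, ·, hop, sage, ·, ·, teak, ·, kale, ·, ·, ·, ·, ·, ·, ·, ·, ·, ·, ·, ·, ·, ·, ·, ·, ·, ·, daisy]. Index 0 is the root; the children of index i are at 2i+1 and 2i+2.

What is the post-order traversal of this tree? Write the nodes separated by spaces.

daisy hop sage aster pear ash teak bay kale tulip lily iris rye

Post-order visits the left subtree, then the right subtree, then the node.
At rye: no left child.
At rye: go right to iris.
  At iris: go left to ash.
    At ash: go left to aster.
      At aster: go left to hop.
        At hop: no left child.
        At hop: go right to daisy.
          daisy is a leaf — visit daisy.
        Visit hop.
      At aster: go right to sage.
        sage is a leaf — visit sage.
      Visit aster.
    At ash: go right to pear.
      pear is a leaf — visit pear.
    Visit ash.
  At iris: go right to lily.
    At lily: go left to bay.
      At bay: go left to teak.
        teak is a leaf — visit teak.
      At bay: no right child.
      Visit bay.
    At lily: go right to tulip.
      At tulip: go left to kale.
        kale is a leaf — visit kale.
      At tulip: no right child.
      Visit tulip.
    Visit lily.
  Visit iris.
Visit rye.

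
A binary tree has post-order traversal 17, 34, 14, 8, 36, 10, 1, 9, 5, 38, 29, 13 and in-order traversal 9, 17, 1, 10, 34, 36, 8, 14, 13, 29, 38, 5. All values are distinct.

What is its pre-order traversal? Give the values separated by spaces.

13 9 1 17 10 36 34 8 14 29 38 5

The last element of post-order is the root; it splits in-order into left and right subtrees.
Root 13: left subtree has 8 nodes {9, 17, 1, 10, 34, 36, 8, 14}, right has 3 {29, 38, 5}.
  Root 9: left subtree has 0 nodes { }, right has 7 {17, 1, 10, 34, 36, 8, 14}.
    Root 1: left subtree has 1 node {17}, right has 5 {10, 34, 36, 8, 14}.
      Root 10: left subtree has 0 nodes { }, right has 4 {34, 36, 8, 14}.
        Root 36: left subtree has 1 node {34}, right has 2 {8, 14}.
          Root 8: left subtree has 0 nodes { }, right has 1 {14}.
  Root 29: left subtree has 0 nodes { }, right has 2 {38, 5}.
    Root 38: left subtree has 0 nodes { }, right has 1 {5}.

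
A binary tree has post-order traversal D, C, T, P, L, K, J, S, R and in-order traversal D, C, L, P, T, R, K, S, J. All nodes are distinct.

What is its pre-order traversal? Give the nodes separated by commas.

R, L, C, D, P, T, S, K, J

The last element of post-order is the root; it splits in-order into left and right subtrees.
Root R: left subtree has 5 nodes {D, C, L, P, T}, right has 3 {K, S, J}.
  Root L: left subtree has 2 nodes {D, C}, right has 2 {P, T}.
    Root C: left subtree has 1 node {D}, right has 0 { }.
    Root P: left subtree has 0 nodes { }, right has 1 {T}.
  Root S: left subtree has 1 node {K}, right has 1 {J}.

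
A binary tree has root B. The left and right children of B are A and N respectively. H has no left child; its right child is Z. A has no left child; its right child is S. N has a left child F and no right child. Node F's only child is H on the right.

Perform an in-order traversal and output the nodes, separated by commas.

A, S, B, F, H, Z, N

In-order visits the left subtree, then the node, then the right subtree.
At B: go left to A.
  At A: no left child.
  Visit A.
  At A: go right to S.
    S is a leaf — visit S.
Visit B.
At B: go right to N.
  At N: go left to F.
    At F: no left child.
    Visit F.
    At F: go right to H.
      At H: no left child.
      Visit H.
      At H: go right to Z.
        Z is a leaf — visit Z.
  Visit N.
  At N: no right child.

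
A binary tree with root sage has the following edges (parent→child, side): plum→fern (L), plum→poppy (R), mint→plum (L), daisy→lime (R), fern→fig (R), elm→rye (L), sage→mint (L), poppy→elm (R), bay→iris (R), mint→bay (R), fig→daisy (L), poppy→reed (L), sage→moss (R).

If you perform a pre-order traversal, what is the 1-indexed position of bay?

12

Pre-order visits the node, then its left subtree, then its right subtree.
Visit sage.
At sage: go left to mint.
  Visit mint.
  At mint: go left to plum.
    Visit plum.
    At plum: go left to fern.
      Visit fern.
      At fern: no left child.
      At fern: go right to fig.
        Visit fig.
        At fig: go left to daisy.
          Visit daisy.
          At daisy: no left child.
          At daisy: go right to lime.
            lime is a leaf — visit lime.
        At fig: no right child.
    At plum: go right to poppy.
      Visit poppy.
      At poppy: go left to reed.
        reed is a leaf — visit reed.
      At poppy: go right to elm.
        Visit elm.
        At elm: go left to rye.
          rye is a leaf — visit rye.
        At elm: no right child.
  At mint: go right to bay.
    Visit bay.
    At bay: no left child.
    At bay: go right to iris.
      iris is a leaf — visit iris.
At sage: go right to moss.
  moss is a leaf — visit moss.
Full pre-order sequence: sage, mint, plum, fern, fig, daisy, lime, poppy, reed, elm, rye, bay, iris, moss.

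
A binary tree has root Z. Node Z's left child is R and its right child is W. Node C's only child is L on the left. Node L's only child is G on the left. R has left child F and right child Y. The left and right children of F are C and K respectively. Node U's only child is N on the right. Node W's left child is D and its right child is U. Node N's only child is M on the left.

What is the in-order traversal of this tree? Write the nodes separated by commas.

In-order visits the left subtree, then the node, then the right subtree.
At Z: go left to R.
  At R: go left to F.
    At F: go left to C.
      At C: go left to L.
        At L: go left to G.
          G is a leaf — visit G.
        Visit L.
        At L: no right child.
      Visit C.
      At C: no right child.
    Visit F.
    At F: go right to K.
      K is a leaf — visit K.
  Visit R.
  At R: go right to Y.
    Y is a leaf — visit Y.
Visit Z.
At Z: go right to W.
  At W: go left to D.
    D is a leaf — visit D.
  Visit W.
  At W: go right to U.
    At U: no left child.
    Visit U.
    At U: go right to N.
      At N: go left to M.
        M is a leaf — visit M.
      Visit N.
      At N: no right child.

G, L, C, F, K, R, Y, Z, D, W, U, M, N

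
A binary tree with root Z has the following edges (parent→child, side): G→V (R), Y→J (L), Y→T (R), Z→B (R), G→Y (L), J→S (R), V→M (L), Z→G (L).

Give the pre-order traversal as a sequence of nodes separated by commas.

Pre-order visits the node, then its left subtree, then its right subtree.
Visit Z.
At Z: go left to G.
  Visit G.
  At G: go left to Y.
    Visit Y.
    At Y: go left to J.
      Visit J.
      At J: no left child.
      At J: go right to S.
        S is a leaf — visit S.
    At Y: go right to T.
      T is a leaf — visit T.
  At G: go right to V.
    Visit V.
    At V: go left to M.
      M is a leaf — visit M.
    At V: no right child.
At Z: go right to B.
  B is a leaf — visit B.

Z, G, Y, J, S, T, V, M, B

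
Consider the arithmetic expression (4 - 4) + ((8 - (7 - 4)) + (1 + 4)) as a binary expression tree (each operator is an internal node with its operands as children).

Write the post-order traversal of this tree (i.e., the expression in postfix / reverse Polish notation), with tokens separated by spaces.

4 4 - 8 7 4 - - 1 4 + + +

Post-order on an expression tree gives postfix notation: for each operator, emit left operand, right operand, then the operator.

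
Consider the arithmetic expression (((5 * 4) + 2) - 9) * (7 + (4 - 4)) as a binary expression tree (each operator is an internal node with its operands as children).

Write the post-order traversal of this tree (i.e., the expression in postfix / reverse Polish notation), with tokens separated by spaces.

5 4 * 2 + 9 - 7 4 4 - + *

Post-order on an expression tree gives postfix notation: for each operator, emit left operand, right operand, then the operator.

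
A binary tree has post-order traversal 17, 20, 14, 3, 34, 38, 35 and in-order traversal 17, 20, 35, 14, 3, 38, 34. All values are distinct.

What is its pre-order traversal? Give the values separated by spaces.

The last element of post-order is the root; it splits in-order into left and right subtrees.
Root 35: left subtree has 2 nodes {17, 20}, right has 4 {14, 3, 38, 34}.
  Root 20: left subtree has 1 node {17}, right has 0 { }.
  Root 38: left subtree has 2 nodes {14, 3}, right has 1 {34}.
    Root 3: left subtree has 1 node {14}, right has 0 { }.

35 20 17 38 3 14 34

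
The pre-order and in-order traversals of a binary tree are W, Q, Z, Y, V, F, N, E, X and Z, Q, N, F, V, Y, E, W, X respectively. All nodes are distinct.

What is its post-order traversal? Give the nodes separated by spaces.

Z N F V E Y Q X W

The first element of pre-order is the root; it splits in-order into left and right subtrees.
Root W: left subtree has 7 nodes {Z, Q, N, F, V, Y, E}, right has 1 {X}.
  Root Q: left subtree has 1 node {Z}, right has 5 {N, F, V, Y, E}.
    Root Y: left subtree has 3 nodes {N, F, V}, right has 1 {E}.
      Root V: left subtree has 2 nodes {N, F}, right has 0 { }.
        Root F: left subtree has 1 node {N}, right has 0 { }.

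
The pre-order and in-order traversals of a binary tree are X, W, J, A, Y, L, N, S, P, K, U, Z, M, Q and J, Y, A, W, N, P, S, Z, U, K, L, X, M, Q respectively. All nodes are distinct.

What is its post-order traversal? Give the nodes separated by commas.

Y, A, J, P, Z, U, K, S, N, L, W, Q, M, X

The first element of pre-order is the root; it splits in-order into left and right subtrees.
Root X: left subtree has 11 nodes {J, Y, A, W, N, P, S, Z, U, K, L}, right has 2 {M, Q}.
  Root W: left subtree has 3 nodes {J, Y, A}, right has 7 {N, P, S, Z, U, K, L}.
    Root J: left subtree has 0 nodes { }, right has 2 {Y, A}.
      Root A: left subtree has 1 node {Y}, right has 0 { }.
    Root L: left subtree has 6 nodes {N, P, S, Z, U, K}, right has 0 { }.
      Root N: left subtree has 0 nodes { }, right has 5 {P, S, Z, U, K}.
        Root S: left subtree has 1 node {P}, right has 3 {Z, U, K}.
          Root K: left subtree has 2 nodes {Z, U}, right has 0 { }.
            Root U: left subtree has 1 node {Z}, right has 0 { }.
  Root M: left subtree has 0 nodes { }, right has 1 {Q}.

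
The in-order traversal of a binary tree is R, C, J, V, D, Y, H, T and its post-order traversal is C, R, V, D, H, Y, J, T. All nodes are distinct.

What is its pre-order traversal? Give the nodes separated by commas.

The last element of post-order is the root; it splits in-order into left and right subtrees.
Root T: left subtree has 7 nodes {R, C, J, V, D, Y, H}, right has 0 { }.
  Root J: left subtree has 2 nodes {R, C}, right has 4 {V, D, Y, H}.
    Root R: left subtree has 0 nodes { }, right has 1 {C}.
    Root Y: left subtree has 2 nodes {V, D}, right has 1 {H}.
      Root D: left subtree has 1 node {V}, right has 0 { }.

T, J, R, C, Y, D, V, H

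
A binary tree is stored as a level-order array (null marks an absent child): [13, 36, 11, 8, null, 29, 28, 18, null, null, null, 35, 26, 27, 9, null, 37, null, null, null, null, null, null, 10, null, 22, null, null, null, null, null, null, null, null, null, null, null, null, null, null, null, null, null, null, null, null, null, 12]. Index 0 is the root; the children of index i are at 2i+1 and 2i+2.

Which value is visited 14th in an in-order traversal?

28

In-order visits the left subtree, then the node, then the right subtree.
At 13: go left to 36.
  At 36: go left to 8.
    At 8: go left to 18.
      At 18: no left child.
      Visit 18.
      At 18: go right to 37.
        37 is a leaf — visit 37.
    Visit 8.
    At 8: no right child.
  Visit 36.
  At 36: no right child.
Visit 13.
At 13: go right to 11.
  At 11: go left to 29.
    At 29: go left to 35.
      At 35: go left to 10.
        At 10: go left to 12.
          12 is a leaf — visit 12.
        Visit 10.
        At 10: no right child.
      Visit 35.
      At 35: no right child.
    Visit 29.
    At 29: go right to 26.
      At 26: go left to 22.
        22 is a leaf — visit 22.
      Visit 26.
      At 26: no right child.
  Visit 11.
  At 11: go right to 28.
    At 28: go left to 27.
      27 is a leaf — visit 27.
    Visit 28.
    At 28: go right to 9.
      9 is a leaf — visit 9.
Full in-order sequence: 18, 37, 8, 36, 13, 12, 10, 35, 29, 22, 26, 11, 27, 28, 9.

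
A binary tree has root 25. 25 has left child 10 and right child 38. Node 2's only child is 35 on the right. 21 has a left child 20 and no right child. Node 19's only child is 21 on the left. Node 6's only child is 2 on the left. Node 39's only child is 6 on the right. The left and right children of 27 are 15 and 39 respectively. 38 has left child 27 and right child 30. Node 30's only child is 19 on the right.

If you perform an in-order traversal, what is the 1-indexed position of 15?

3

In-order visits the left subtree, then the node, then the right subtree.
At 25: go left to 10.
  10 is a leaf — visit 10.
Visit 25.
At 25: go right to 38.
  At 38: go left to 27.
    At 27: go left to 15.
      15 is a leaf — visit 15.
    Visit 27.
    At 27: go right to 39.
      At 39: no left child.
      Visit 39.
      At 39: go right to 6.
        At 6: go left to 2.
          At 2: no left child.
          Visit 2.
          At 2: go right to 35.
            35 is a leaf — visit 35.
        Visit 6.
        At 6: no right child.
  Visit 38.
  At 38: go right to 30.
    At 30: no left child.
    Visit 30.
    At 30: go right to 19.
      At 19: go left to 21.
        At 21: go left to 20.
          20 is a leaf — visit 20.
        Visit 21.
        At 21: no right child.
      Visit 19.
      At 19: no right child.
Full in-order sequence: 10, 25, 15, 27, 39, 2, 35, 6, 38, 30, 20, 21, 19.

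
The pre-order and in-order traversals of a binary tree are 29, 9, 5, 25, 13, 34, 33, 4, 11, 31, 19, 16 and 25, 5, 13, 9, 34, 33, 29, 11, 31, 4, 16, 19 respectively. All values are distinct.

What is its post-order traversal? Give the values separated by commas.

The first element of pre-order is the root; it splits in-order into left and right subtrees.
Root 29: left subtree has 6 nodes {25, 5, 13, 9, 34, 33}, right has 5 {11, 31, 4, 16, 19}.
  Root 9: left subtree has 3 nodes {25, 5, 13}, right has 2 {34, 33}.
    Root 5: left subtree has 1 node {25}, right has 1 {13}.
    Root 34: left subtree has 0 nodes { }, right has 1 {33}.
  Root 4: left subtree has 2 nodes {11, 31}, right has 2 {16, 19}.
    Root 11: left subtree has 0 nodes { }, right has 1 {31}.
    Root 19: left subtree has 1 node {16}, right has 0 { }.

25, 13, 5, 33, 34, 9, 31, 11, 16, 19, 4, 29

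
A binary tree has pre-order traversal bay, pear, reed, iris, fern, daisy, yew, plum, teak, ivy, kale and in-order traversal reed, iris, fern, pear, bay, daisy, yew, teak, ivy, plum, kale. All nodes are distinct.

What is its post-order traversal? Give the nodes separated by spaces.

fern iris reed pear ivy teak kale plum yew daisy bay

The first element of pre-order is the root; it splits in-order into left and right subtrees.
Root bay: left subtree has 4 nodes {reed, iris, fern, pear}, right has 6 {daisy, yew, teak, ivy, plum, kale}.
  Root pear: left subtree has 3 nodes {reed, iris, fern}, right has 0 { }.
    Root reed: left subtree has 0 nodes { }, right has 2 {iris, fern}.
      Root iris: left subtree has 0 nodes { }, right has 1 {fern}.
  Root daisy: left subtree has 0 nodes { }, right has 5 {yew, teak, ivy, plum, kale}.
    Root yew: left subtree has 0 nodes { }, right has 4 {teak, ivy, plum, kale}.
      Root plum: left subtree has 2 nodes {teak, ivy}, right has 1 {kale}.
        Root teak: left subtree has 0 nodes { }, right has 1 {ivy}.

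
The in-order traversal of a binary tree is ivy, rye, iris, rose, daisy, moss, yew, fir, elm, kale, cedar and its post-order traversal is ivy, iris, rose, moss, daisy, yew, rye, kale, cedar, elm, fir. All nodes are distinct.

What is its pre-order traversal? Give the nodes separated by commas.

fir, rye, ivy, yew, daisy, rose, iris, moss, elm, cedar, kale

The last element of post-order is the root; it splits in-order into left and right subtrees.
Root fir: left subtree has 7 nodes {ivy, rye, iris, rose, daisy, moss, yew}, right has 3 {elm, kale, cedar}.
  Root rye: left subtree has 1 node {ivy}, right has 5 {iris, rose, daisy, moss, yew}.
    Root yew: left subtree has 4 nodes {iris, rose, daisy, moss}, right has 0 { }.
      Root daisy: left subtree has 2 nodes {iris, rose}, right has 1 {moss}.
        Root rose: left subtree has 1 node {iris}, right has 0 { }.
  Root elm: left subtree has 0 nodes { }, right has 2 {kale, cedar}.
    Root cedar: left subtree has 1 node {kale}, right has 0 { }.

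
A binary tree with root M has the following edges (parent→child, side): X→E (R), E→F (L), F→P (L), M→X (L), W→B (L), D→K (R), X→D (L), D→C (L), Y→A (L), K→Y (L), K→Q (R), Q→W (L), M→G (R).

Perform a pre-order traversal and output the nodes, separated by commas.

M, X, D, C, K, Y, A, Q, W, B, E, F, P, G

Pre-order visits the node, then its left subtree, then its right subtree.
Visit M.
At M: go left to X.
  Visit X.
  At X: go left to D.
    Visit D.
    At D: go left to C.
      C is a leaf — visit C.
    At D: go right to K.
      Visit K.
      At K: go left to Y.
        Visit Y.
        At Y: go left to A.
          A is a leaf — visit A.
        At Y: no right child.
      At K: go right to Q.
        Visit Q.
        At Q: go left to W.
          Visit W.
          At W: go left to B.
            B is a leaf — visit B.
          At W: no right child.
        At Q: no right child.
  At X: go right to E.
    Visit E.
    At E: go left to F.
      Visit F.
      At F: go left to P.
        P is a leaf — visit P.
      At F: no right child.
    At E: no right child.
At M: go right to G.
  G is a leaf — visit G.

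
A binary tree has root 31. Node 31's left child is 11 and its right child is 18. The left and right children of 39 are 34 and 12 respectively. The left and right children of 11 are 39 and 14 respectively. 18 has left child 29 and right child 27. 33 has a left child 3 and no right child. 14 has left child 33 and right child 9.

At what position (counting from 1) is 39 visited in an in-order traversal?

In-order visits the left subtree, then the node, then the right subtree.
At 31: go left to 11.
  At 11: go left to 39.
    At 39: go left to 34.
      34 is a leaf — visit 34.
    Visit 39.
    At 39: go right to 12.
      12 is a leaf — visit 12.
  Visit 11.
  At 11: go right to 14.
    At 14: go left to 33.
      At 33: go left to 3.
        3 is a leaf — visit 3.
      Visit 33.
      At 33: no right child.
    Visit 14.
    At 14: go right to 9.
      9 is a leaf — visit 9.
Visit 31.
At 31: go right to 18.
  At 18: go left to 29.
    29 is a leaf — visit 29.
  Visit 18.
  At 18: go right to 27.
    27 is a leaf — visit 27.
Full in-order sequence: 34, 39, 12, 11, 3, 33, 14, 9, 31, 29, 18, 27.

2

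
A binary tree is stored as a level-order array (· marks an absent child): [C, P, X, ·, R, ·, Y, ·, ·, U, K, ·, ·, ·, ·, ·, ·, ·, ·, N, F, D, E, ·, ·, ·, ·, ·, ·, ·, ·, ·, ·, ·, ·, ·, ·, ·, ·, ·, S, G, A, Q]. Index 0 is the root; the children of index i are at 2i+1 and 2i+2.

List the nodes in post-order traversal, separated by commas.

S, N, G, A, F, U, Q, D, E, K, R, P, Y, X, C

Post-order visits the left subtree, then the right subtree, then the node.
At C: go left to P.
  At P: no left child.
  At P: go right to R.
    At R: go left to U.
      At U: go left to N.
        At N: no left child.
        At N: go right to S.
          S is a leaf — visit S.
        Visit N.
      At U: go right to F.
        At F: go left to G.
          G is a leaf — visit G.
        At F: go right to A.
          A is a leaf — visit A.
        Visit F.
      Visit U.
    At R: go right to K.
      At K: go left to D.
        At D: go left to Q.
          Q is a leaf — visit Q.
        At D: no right child.
        Visit D.
      At K: go right to E.
        E is a leaf — visit E.
      Visit K.
    Visit R.
  Visit P.
At C: go right to X.
  At X: no left child.
  At X: go right to Y.
    Y is a leaf — visit Y.
  Visit X.
Visit C.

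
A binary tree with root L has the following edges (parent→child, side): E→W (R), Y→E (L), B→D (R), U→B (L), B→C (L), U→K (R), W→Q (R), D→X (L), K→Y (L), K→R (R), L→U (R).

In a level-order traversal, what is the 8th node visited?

Level-order visits nodes level by level from the root, left to right within each level.
Level 0: L
Level 1: U
Level 2: B, K
Level 3: C, D, Y, R
Level 4: X, E
Level 5: W
Level 6: Q
Full level-order sequence: L, U, B, K, C, D, Y, R, X, E, W, Q.

R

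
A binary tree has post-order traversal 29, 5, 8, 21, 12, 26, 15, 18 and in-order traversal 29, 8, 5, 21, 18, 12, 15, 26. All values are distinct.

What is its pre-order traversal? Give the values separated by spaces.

18 21 8 29 5 15 12 26

The last element of post-order is the root; it splits in-order into left and right subtrees.
Root 18: left subtree has 4 nodes {29, 8, 5, 21}, right has 3 {12, 15, 26}.
  Root 21: left subtree has 3 nodes {29, 8, 5}, right has 0 { }.
    Root 8: left subtree has 1 node {29}, right has 1 {5}.
  Root 15: left subtree has 1 node {12}, right has 1 {26}.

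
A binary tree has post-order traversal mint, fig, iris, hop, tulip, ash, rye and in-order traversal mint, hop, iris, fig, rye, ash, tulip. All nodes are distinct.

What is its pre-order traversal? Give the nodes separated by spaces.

rye hop mint iris fig ash tulip

The last element of post-order is the root; it splits in-order into left and right subtrees.
Root rye: left subtree has 4 nodes {mint, hop, iris, fig}, right has 2 {ash, tulip}.
  Root hop: left subtree has 1 node {mint}, right has 2 {iris, fig}.
    Root iris: left subtree has 0 nodes { }, right has 1 {fig}.
  Root ash: left subtree has 0 nodes { }, right has 1 {tulip}.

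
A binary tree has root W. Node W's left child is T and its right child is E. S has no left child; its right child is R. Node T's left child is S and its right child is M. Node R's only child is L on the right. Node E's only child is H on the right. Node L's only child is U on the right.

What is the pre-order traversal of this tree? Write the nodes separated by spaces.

W T S R L U M E H

Pre-order visits the node, then its left subtree, then its right subtree.
Visit W.
At W: go left to T.
  Visit T.
  At T: go left to S.
    Visit S.
    At S: no left child.
    At S: go right to R.
      Visit R.
      At R: no left child.
      At R: go right to L.
        Visit L.
        At L: no left child.
        At L: go right to U.
          U is a leaf — visit U.
  At T: go right to M.
    M is a leaf — visit M.
At W: go right to E.
  Visit E.
  At E: no left child.
  At E: go right to H.
    H is a leaf — visit H.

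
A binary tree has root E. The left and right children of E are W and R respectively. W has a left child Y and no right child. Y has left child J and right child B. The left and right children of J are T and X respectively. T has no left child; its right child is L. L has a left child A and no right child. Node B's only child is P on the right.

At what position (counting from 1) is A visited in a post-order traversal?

1

Post-order visits the left subtree, then the right subtree, then the node.
At E: go left to W.
  At W: go left to Y.
    At Y: go left to J.
      At J: go left to T.
        At T: no left child.
        At T: go right to L.
          At L: go left to A.
            A is a leaf — visit A.
          At L: no right child.
          Visit L.
        Visit T.
      At J: go right to X.
        X is a leaf — visit X.
      Visit J.
    At Y: go right to B.
      At B: no left child.
      At B: go right to P.
        P is a leaf — visit P.
      Visit B.
    Visit Y.
  At W: no right child.
  Visit W.
At E: go right to R.
  R is a leaf — visit R.
Visit E.
Full post-order sequence: A, L, T, X, J, P, B, Y, W, R, E.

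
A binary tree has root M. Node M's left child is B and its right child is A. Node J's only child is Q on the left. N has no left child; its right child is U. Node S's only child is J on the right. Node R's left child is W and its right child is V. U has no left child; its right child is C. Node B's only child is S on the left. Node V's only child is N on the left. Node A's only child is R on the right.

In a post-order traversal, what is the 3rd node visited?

Post-order visits the left subtree, then the right subtree, then the node.
At M: go left to B.
  At B: go left to S.
    At S: no left child.
    At S: go right to J.
      At J: go left to Q.
        Q is a leaf — visit Q.
      At J: no right child.
      Visit J.
    Visit S.
  At B: no right child.
  Visit B.
At M: go right to A.
  At A: no left child.
  At A: go right to R.
    At R: go left to W.
      W is a leaf — visit W.
    At R: go right to V.
      At V: go left to N.
        At N: no left child.
        At N: go right to U.
          At U: no left child.
          At U: go right to C.
            C is a leaf — visit C.
          Visit U.
        Visit N.
      At V: no right child.
      Visit V.
    Visit R.
  Visit A.
Visit M.
Full post-order sequence: Q, J, S, B, W, C, U, N, V, R, A, M.

S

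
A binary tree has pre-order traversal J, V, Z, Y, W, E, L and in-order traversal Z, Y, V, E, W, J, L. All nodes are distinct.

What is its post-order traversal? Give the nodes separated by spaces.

Y Z E W V L J

The first element of pre-order is the root; it splits in-order into left and right subtrees.
Root J: left subtree has 5 nodes {Z, Y, V, E, W}, right has 1 {L}.
  Root V: left subtree has 2 nodes {Z, Y}, right has 2 {E, W}.
    Root Z: left subtree has 0 nodes { }, right has 1 {Y}.
    Root W: left subtree has 1 node {E}, right has 0 { }.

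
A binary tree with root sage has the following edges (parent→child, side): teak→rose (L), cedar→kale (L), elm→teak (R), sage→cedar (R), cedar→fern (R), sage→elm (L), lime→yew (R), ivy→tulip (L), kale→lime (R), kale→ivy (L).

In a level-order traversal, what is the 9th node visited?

Level-order visits nodes level by level from the root, left to right within each level.
Level 0: sage
Level 1: elm, cedar
Level 2: teak, kale, fern
Level 3: rose, ivy, lime
Level 4: tulip, yew
Full level-order sequence: sage, elm, cedar, teak, kale, fern, rose, ivy, lime, tulip, yew.

lime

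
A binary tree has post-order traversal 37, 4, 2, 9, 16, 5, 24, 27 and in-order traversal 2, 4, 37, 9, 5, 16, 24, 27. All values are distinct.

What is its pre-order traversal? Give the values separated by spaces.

The last element of post-order is the root; it splits in-order into left and right subtrees.
Root 27: left subtree has 7 nodes {2, 4, 37, 9, 5, 16, 24}, right has 0 { }.
  Root 24: left subtree has 6 nodes {2, 4, 37, 9, 5, 16}, right has 0 { }.
    Root 5: left subtree has 4 nodes {2, 4, 37, 9}, right has 1 {16}.
      Root 9: left subtree has 3 nodes {2, 4, 37}, right has 0 { }.
        Root 2: left subtree has 0 nodes { }, right has 2 {4, 37}.
          Root 4: left subtree has 0 nodes { }, right has 1 {37}.

27 24 5 9 2 4 37 16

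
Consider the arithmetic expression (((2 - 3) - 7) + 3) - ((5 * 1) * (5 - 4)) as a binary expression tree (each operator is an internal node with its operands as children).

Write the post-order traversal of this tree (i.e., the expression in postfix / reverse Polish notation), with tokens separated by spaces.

2 3 - 7 - 3 + 5 1 * 5 4 - * -

Post-order on an expression tree gives postfix notation: for each operator, emit left operand, right operand, then the operator.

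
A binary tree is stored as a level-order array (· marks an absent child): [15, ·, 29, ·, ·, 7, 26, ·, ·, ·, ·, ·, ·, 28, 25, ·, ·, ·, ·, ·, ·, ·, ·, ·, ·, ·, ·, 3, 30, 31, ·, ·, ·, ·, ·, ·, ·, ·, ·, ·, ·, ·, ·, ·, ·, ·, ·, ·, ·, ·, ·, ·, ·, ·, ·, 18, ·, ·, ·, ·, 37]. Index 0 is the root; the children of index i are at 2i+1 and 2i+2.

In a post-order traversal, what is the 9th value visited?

26

Post-order visits the left subtree, then the right subtree, then the node.
At 15: no left child.
At 15: go right to 29.
  At 29: go left to 7.
    7 is a leaf — visit 7.
  At 29: go right to 26.
    At 26: go left to 28.
      At 28: go left to 3.
        At 3: go left to 18.
          18 is a leaf — visit 18.
        At 3: no right child.
        Visit 3.
      At 28: go right to 30.
        30 is a leaf — visit 30.
      Visit 28.
    At 26: go right to 25.
      At 25: go left to 31.
        At 31: no left child.
        At 31: go right to 37.
          37 is a leaf — visit 37.
        Visit 31.
      At 25: no right child.
      Visit 25.
    Visit 26.
  Visit 29.
Visit 15.
Full post-order sequence: 7, 18, 3, 30, 28, 37, 31, 25, 26, 29, 15.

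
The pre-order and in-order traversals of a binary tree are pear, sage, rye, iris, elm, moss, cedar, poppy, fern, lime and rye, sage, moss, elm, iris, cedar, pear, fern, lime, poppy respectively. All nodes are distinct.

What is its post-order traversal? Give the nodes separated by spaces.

rye moss elm cedar iris sage lime fern poppy pear

The first element of pre-order is the root; it splits in-order into left and right subtrees.
Root pear: left subtree has 6 nodes {rye, sage, moss, elm, iris, cedar}, right has 3 {fern, lime, poppy}.
  Root sage: left subtree has 1 node {rye}, right has 4 {moss, elm, iris, cedar}.
    Root iris: left subtree has 2 nodes {moss, elm}, right has 1 {cedar}.
      Root elm: left subtree has 1 node {moss}, right has 0 { }.
  Root poppy: left subtree has 2 nodes {fern, lime}, right has 0 { }.
    Root fern: left subtree has 0 nodes { }, right has 1 {lime}.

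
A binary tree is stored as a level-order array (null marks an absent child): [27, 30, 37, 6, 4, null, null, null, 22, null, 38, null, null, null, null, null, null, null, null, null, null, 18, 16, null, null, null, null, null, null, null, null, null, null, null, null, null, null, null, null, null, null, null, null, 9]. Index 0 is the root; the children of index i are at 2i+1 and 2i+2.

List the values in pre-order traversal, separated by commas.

Pre-order visits the node, then its left subtree, then its right subtree.
Visit 27.
At 27: go left to 30.
  Visit 30.
  At 30: go left to 6.
    Visit 6.
    At 6: no left child.
    At 6: go right to 22.
      22 is a leaf — visit 22.
  At 30: go right to 4.
    Visit 4.
    At 4: no left child.
    At 4: go right to 38.
      Visit 38.
      At 38: go left to 18.
        Visit 18.
        At 18: go left to 9.
          9 is a leaf — visit 9.
        At 18: no right child.
      At 38: go right to 16.
        16 is a leaf — visit 16.
At 27: go right to 37.
  37 is a leaf — visit 37.

27, 30, 6, 22, 4, 38, 18, 9, 16, 37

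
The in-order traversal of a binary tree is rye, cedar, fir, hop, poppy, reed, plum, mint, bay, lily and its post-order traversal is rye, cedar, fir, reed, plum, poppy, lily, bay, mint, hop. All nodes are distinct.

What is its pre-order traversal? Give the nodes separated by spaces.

hop fir cedar rye mint poppy plum reed bay lily

The last element of post-order is the root; it splits in-order into left and right subtrees.
Root hop: left subtree has 3 nodes {rye, cedar, fir}, right has 6 {poppy, reed, plum, mint, bay, lily}.
  Root fir: left subtree has 2 nodes {rye, cedar}, right has 0 { }.
    Root cedar: left subtree has 1 node {rye}, right has 0 { }.
  Root mint: left subtree has 3 nodes {poppy, reed, plum}, right has 2 {bay, lily}.
    Root poppy: left subtree has 0 nodes { }, right has 2 {reed, plum}.
      Root plum: left subtree has 1 node {reed}, right has 0 { }.
    Root bay: left subtree has 0 nodes { }, right has 1 {lily}.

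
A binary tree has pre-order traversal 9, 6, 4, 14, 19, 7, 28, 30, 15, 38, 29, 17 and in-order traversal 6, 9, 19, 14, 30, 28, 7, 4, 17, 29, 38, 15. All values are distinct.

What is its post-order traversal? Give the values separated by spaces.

The first element of pre-order is the root; it splits in-order into left and right subtrees.
Root 9: left subtree has 1 node {6}, right has 10 {19, 14, 30, 28, 7, 4, 17, 29, 38, 15}.
  Root 4: left subtree has 5 nodes {19, 14, 30, 28, 7}, right has 4 {17, 29, 38, 15}.
    Root 14: left subtree has 1 node {19}, right has 3 {30, 28, 7}.
      Root 7: left subtree has 2 nodes {30, 28}, right has 0 { }.
        Root 28: left subtree has 1 node {30}, right has 0 { }.
    Root 15: left subtree has 3 nodes {17, 29, 38}, right has 0 { }.
      Root 38: left subtree has 2 nodes {17, 29}, right has 0 { }.
        Root 29: left subtree has 1 node {17}, right has 0 { }.

6 19 30 28 7 14 17 29 38 15 4 9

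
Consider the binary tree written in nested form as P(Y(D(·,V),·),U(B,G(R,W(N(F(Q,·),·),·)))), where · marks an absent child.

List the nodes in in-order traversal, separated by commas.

D, V, Y, P, B, U, R, G, Q, F, N, W

In-order visits the left subtree, then the node, then the right subtree.
At P: go left to Y.
  At Y: go left to D.
    At D: no left child.
    Visit D.
    At D: go right to V.
      V is a leaf — visit V.
  Visit Y.
  At Y: no right child.
Visit P.
At P: go right to U.
  At U: go left to B.
    B is a leaf — visit B.
  Visit U.
  At U: go right to G.
    At G: go left to R.
      R is a leaf — visit R.
    Visit G.
    At G: go right to W.
      At W: go left to N.
        At N: go left to F.
          At F: go left to Q.
            Q is a leaf — visit Q.
          Visit F.
          At F: no right child.
        Visit N.
        At N: no right child.
      Visit W.
      At W: no right child.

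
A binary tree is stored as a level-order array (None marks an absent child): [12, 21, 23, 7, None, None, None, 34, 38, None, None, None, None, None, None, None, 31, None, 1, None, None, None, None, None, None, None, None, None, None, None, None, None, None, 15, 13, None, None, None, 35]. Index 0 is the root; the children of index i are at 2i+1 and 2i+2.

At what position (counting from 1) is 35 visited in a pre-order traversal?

Pre-order visits the node, then its left subtree, then its right subtree.
Visit 12.
At 12: go left to 21.
  Visit 21.
  At 21: go left to 7.
    Visit 7.
    At 7: go left to 34.
      Visit 34.
      At 34: no left child.
      At 34: go right to 31.
        Visit 31.
        At 31: go left to 15.
          15 is a leaf — visit 15.
        At 31: go right to 13.
          13 is a leaf — visit 13.
    At 7: go right to 38.
      Visit 38.
      At 38: no left child.
      At 38: go right to 1.
        Visit 1.
        At 1: no left child.
        At 1: go right to 35.
          35 is a leaf — visit 35.
  At 21: no right child.
At 12: go right to 23.
  23 is a leaf — visit 23.
Full pre-order sequence: 12, 21, 7, 34, 31, 15, 13, 38, 1, 35, 23.

10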